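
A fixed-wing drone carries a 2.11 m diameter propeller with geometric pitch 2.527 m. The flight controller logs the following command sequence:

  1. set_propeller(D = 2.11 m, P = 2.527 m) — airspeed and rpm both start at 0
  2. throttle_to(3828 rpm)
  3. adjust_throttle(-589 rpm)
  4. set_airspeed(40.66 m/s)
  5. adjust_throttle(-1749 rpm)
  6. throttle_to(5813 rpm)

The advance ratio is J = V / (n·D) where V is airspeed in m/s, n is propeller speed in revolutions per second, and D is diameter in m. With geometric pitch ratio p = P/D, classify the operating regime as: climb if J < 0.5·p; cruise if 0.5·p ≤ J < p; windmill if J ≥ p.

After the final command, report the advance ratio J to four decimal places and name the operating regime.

J = 0.1989, regime = climb

set_propeller: D = 2.11 m, P = 2.527 m (p = P/D = 1.197630); state ← (V=0, rpm=0)
throttle_to(3828): rpm ← 3828
adjust_throttle(-589): rpm ← 3828 -589 = 3239
set_airspeed(40.66): V ← 40.66 m/s
adjust_throttle(-1749): rpm ← 3239 -1749 = 1490
throttle_to(5813): rpm ← 5813
final state: V = 40.66 m/s, rpm = 5813 → n = rpm/60 = 96.883333 rev/s
J = V / (n·D) = 40.66 / (96.883333 × 2.11) = 0.198900
regime bands: climb J<0.5988 | cruise [0.5988, 1.1976) | windmill J≥1.1976
J = 0.1989 → climb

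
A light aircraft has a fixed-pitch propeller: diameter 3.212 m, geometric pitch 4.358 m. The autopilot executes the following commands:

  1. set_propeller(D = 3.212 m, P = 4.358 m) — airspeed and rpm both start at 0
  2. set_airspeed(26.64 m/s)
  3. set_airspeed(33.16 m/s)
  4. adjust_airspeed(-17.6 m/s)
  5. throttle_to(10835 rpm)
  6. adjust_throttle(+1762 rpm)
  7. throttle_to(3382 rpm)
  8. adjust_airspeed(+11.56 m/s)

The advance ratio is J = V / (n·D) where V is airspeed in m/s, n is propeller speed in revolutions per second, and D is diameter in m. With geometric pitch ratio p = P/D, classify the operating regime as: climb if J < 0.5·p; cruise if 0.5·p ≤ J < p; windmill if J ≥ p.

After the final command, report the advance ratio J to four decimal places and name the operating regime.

set_propeller: D = 3.212 m, P = 4.358 m (p = P/D = 1.356787); state ← (V=0, rpm=0)
set_airspeed(26.64): V ← 26.64 m/s
set_airspeed(33.16): V ← 33.16 m/s
adjust_airspeed(-17.6): V ← 33.16 -17.6 = 15.56 m/s
throttle_to(10835): rpm ← 10835
adjust_throttle(+1762): rpm ← 10835 +1762 = 12597
throttle_to(3382): rpm ← 3382
adjust_airspeed(+11.56): V ← 15.56 +11.56 = 27.12 m/s
final state: V = 27.12 m/s, rpm = 3382 → n = rpm/60 = 56.366667 rev/s
J = V / (n·D) = 27.12 / (56.366667 × 3.212) = 0.149793
regime bands: climb J<0.6784 | cruise [0.6784, 1.3568) | windmill J≥1.3568
J = 0.1498 → climb

J = 0.1498, regime = climb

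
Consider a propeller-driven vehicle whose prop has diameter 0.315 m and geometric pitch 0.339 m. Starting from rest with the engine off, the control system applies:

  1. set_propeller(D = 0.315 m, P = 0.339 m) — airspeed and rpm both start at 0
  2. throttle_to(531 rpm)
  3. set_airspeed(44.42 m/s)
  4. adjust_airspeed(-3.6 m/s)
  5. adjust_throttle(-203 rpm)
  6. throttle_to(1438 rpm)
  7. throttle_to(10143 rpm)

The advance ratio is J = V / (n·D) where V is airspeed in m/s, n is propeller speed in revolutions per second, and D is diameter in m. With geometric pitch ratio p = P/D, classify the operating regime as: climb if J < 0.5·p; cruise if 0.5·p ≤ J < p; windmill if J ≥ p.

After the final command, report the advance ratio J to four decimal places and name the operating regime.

set_propeller: D = 0.315 m, P = 0.339 m (p = P/D = 1.076190); state ← (V=0, rpm=0)
throttle_to(531): rpm ← 531
set_airspeed(44.42): V ← 44.42 m/s
adjust_airspeed(-3.6): V ← 44.42 -3.6 = 40.82 m/s
adjust_throttle(-203): rpm ← 531 -203 = 328
throttle_to(1438): rpm ← 1438
throttle_to(10143): rpm ← 10143
final state: V = 40.82 m/s, rpm = 10143 → n = rpm/60 = 169.050000 rev/s
J = V / (n·D) = 40.82 / (169.050000 × 0.315) = 0.766562
regime bands: climb J<0.5381 | cruise [0.5381, 1.0762) | windmill J≥1.0762
J = 0.7666 → cruise

J = 0.7666, regime = cruise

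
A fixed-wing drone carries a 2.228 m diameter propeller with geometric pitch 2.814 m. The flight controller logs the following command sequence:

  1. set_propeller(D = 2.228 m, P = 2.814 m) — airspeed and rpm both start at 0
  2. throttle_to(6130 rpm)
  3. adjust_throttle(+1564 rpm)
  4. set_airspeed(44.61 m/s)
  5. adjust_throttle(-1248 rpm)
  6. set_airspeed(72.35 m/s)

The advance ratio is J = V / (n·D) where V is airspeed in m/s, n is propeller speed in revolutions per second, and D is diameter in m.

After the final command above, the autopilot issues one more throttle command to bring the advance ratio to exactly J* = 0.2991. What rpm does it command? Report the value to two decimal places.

set_propeller: D = 2.228 m, P = 2.814 m (p = P/D = 1.263016); state ← (V=0, rpm=0)
throttle_to(6130): rpm ← 6130
adjust_throttle(+1564): rpm ← 6130 +1564 = 7694
set_airspeed(44.61): V ← 44.61 m/s
adjust_throttle(-1248): rpm ← 7694 -1248 = 6446
set_airspeed(72.35): V ← 72.35 m/s
final state: V = 72.35 m/s, rpm = 6446 → n = rpm/60 = 107.433333 rev/s
target J* = 0.2991; solve J* = V/(n·D) for n: n = V/(J*·D) = 72.35/(0.2991 × 2.228) = 108.569275 rev/s
rpm = 60·n = 6514.156473

rpm = 6514.16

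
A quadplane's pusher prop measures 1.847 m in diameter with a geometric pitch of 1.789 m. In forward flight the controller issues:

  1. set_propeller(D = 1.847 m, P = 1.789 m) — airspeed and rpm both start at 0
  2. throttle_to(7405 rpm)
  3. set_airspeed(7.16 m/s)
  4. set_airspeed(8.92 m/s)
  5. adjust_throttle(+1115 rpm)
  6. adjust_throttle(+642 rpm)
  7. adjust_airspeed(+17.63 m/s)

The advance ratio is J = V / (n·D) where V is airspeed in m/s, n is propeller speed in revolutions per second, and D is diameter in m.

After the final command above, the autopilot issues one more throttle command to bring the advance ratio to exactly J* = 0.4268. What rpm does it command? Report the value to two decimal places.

rpm = 2020.81

set_propeller: D = 1.847 m, P = 1.789 m (p = P/D = 0.968598); state ← (V=0, rpm=0)
throttle_to(7405): rpm ← 7405
set_airspeed(7.16): V ← 7.16 m/s
set_airspeed(8.92): V ← 8.92 m/s
adjust_throttle(+1115): rpm ← 7405 +1115 = 8520
adjust_throttle(+642): rpm ← 8520 +642 = 9162
adjust_airspeed(+17.63): V ← 8.92 +17.63 = 26.55 m/s
final state: V = 26.55 m/s, rpm = 9162 → n = rpm/60 = 152.700000 rev/s
target J* = 0.4268; solve J* = V/(n·D) for n: n = V/(J*·D) = 26.55/(0.4268 × 1.847) = 33.680088 rev/s
rpm = 60·n = 2020.805288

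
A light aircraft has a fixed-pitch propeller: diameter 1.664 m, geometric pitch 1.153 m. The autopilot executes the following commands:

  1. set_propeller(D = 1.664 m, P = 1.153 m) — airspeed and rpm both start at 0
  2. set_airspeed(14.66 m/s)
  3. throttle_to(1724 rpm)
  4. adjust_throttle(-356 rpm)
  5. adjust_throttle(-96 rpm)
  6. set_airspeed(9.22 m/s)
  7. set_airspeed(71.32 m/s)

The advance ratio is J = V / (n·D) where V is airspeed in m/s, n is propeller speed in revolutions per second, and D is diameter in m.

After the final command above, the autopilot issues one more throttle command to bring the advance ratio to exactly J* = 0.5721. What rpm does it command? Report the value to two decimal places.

set_propeller: D = 1.664 m, P = 1.153 m (p = P/D = 0.692909); state ← (V=0, rpm=0)
set_airspeed(14.66): V ← 14.66 m/s
throttle_to(1724): rpm ← 1724
adjust_throttle(-356): rpm ← 1724 -356 = 1368
adjust_throttle(-96): rpm ← 1368 -96 = 1272
set_airspeed(9.22): V ← 9.22 m/s
set_airspeed(71.32): V ← 71.32 m/s
final state: V = 71.32 m/s, rpm = 1272 → n = rpm/60 = 21.200000 rev/s
target J* = 0.5721; solve J* = V/(n·D) for n: n = V/(J*·D) = 71.32/(0.5721 × 1.664) = 74.917981 rev/s
rpm = 60·n = 4495.078859

rpm = 4495.08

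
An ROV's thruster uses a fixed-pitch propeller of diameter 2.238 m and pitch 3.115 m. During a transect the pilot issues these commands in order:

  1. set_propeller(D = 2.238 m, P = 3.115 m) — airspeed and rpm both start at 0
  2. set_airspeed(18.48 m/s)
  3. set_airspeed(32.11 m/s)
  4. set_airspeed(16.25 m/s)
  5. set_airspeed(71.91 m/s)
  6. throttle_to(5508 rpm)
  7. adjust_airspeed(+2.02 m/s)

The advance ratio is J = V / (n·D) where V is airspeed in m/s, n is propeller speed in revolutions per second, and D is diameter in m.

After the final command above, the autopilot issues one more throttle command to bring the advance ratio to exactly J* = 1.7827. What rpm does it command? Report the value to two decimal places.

set_propeller: D = 2.238 m, P = 3.115 m (p = P/D = 1.391868); state ← (V=0, rpm=0)
set_airspeed(18.48): V ← 18.48 m/s
set_airspeed(32.11): V ← 32.11 m/s
set_airspeed(16.25): V ← 16.25 m/s
set_airspeed(71.91): V ← 71.91 m/s
throttle_to(5508): rpm ← 5508
adjust_airspeed(+2.02): V ← 71.91 +2.02 = 73.93 m/s
final state: V = 73.93 m/s, rpm = 5508 → n = rpm/60 = 91.800000 rev/s
target J* = 1.7827; solve J* = V/(n·D) for n: n = V/(J*·D) = 73.93/(1.7827 × 2.238) = 18.530296 rev/s
rpm = 60·n = 1111.817767

rpm = 1111.82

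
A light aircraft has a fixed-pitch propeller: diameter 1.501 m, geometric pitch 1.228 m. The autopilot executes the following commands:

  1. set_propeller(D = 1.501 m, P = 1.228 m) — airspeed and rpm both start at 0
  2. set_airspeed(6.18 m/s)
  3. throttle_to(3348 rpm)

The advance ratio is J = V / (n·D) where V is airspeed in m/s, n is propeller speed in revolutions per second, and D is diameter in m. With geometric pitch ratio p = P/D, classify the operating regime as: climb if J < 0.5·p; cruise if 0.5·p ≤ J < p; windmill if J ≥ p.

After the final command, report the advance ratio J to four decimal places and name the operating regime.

J = 0.0738, regime = climb

set_propeller: D = 1.501 m, P = 1.228 m (p = P/D = 0.818121); state ← (V=0, rpm=0)
set_airspeed(6.18): V ← 6.18 m/s
throttle_to(3348): rpm ← 3348
final state: V = 6.18 m/s, rpm = 3348 → n = rpm/60 = 55.800000 rev/s
J = V / (n·D) = 6.18 / (55.800000 × 1.501) = 0.073786
regime bands: climb J<0.4091 | cruise [0.4091, 0.8181) | windmill J≥0.8181
J = 0.0738 → climb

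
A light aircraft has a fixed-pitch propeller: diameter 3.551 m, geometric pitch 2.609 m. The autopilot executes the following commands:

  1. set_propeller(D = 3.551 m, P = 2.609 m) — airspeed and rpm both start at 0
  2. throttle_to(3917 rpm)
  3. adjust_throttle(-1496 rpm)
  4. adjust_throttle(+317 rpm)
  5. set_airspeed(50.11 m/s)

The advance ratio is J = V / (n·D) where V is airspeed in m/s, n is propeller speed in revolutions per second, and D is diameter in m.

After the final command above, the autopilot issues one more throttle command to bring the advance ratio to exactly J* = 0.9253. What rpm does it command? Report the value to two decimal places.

rpm = 915.04

set_propeller: D = 3.551 m, P = 2.609 m (p = P/D = 0.734723); state ← (V=0, rpm=0)
throttle_to(3917): rpm ← 3917
adjust_throttle(-1496): rpm ← 3917 -1496 = 2421
adjust_throttle(+317): rpm ← 2421 +317 = 2738
set_airspeed(50.11): V ← 50.11 m/s
final state: V = 50.11 m/s, rpm = 2738 → n = rpm/60 = 45.633333 rev/s
target J* = 0.9253; solve J* = V/(n·D) for n: n = V/(J*·D) = 50.11/(0.9253 × 3.551) = 15.250749 rev/s
rpm = 60·n = 915.044929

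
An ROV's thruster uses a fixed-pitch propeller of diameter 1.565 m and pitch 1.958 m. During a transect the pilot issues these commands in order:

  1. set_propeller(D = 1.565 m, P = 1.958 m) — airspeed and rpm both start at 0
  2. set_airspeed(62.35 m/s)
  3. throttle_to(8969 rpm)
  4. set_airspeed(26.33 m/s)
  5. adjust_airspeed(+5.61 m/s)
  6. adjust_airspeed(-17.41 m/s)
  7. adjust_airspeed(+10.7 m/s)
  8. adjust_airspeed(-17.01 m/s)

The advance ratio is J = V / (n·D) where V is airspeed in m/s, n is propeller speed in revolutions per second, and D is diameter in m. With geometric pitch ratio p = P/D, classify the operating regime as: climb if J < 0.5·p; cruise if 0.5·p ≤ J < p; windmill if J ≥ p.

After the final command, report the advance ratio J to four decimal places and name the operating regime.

set_propeller: D = 1.565 m, P = 1.958 m (p = P/D = 1.251118); state ← (V=0, rpm=0)
set_airspeed(62.35): V ← 62.35 m/s
throttle_to(8969): rpm ← 8969
set_airspeed(26.33): V ← 26.33 m/s
adjust_airspeed(+5.61): V ← 26.33 +5.61 = 31.94 m/s
adjust_airspeed(-17.41): V ← 31.94 -17.41 = 14.53 m/s
adjust_airspeed(+10.7): V ← 14.53 +10.7 = 25.23 m/s
adjust_airspeed(-17.01): V ← 25.23 -17.01 = 8.22 m/s
final state: V = 8.22 m/s, rpm = 8969 → n = rpm/60 = 149.483333 rev/s
J = V / (n·D) = 8.22 / (149.483333 × 1.565) = 0.035137
regime bands: climb J<0.6256 | cruise [0.6256, 1.2511) | windmill J≥1.2511
J = 0.0351 → climb

J = 0.0351, regime = climb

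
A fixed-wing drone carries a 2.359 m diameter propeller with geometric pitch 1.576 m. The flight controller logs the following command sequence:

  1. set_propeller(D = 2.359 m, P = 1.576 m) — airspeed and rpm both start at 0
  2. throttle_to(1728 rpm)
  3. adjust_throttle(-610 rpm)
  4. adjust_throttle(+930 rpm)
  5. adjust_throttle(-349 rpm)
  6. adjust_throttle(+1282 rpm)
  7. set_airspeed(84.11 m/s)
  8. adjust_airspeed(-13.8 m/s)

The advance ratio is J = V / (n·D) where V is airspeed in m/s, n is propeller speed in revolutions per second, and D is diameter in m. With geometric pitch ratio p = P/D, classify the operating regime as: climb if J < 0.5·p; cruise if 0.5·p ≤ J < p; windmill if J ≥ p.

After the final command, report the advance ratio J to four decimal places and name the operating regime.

J = 0.5999, regime = cruise

set_propeller: D = 2.359 m, P = 1.576 m (p = P/D = 0.668080); state ← (V=0, rpm=0)
throttle_to(1728): rpm ← 1728
adjust_throttle(-610): rpm ← 1728 -610 = 1118
adjust_throttle(+930): rpm ← 1118 +930 = 2048
adjust_throttle(-349): rpm ← 2048 -349 = 1699
adjust_throttle(+1282): rpm ← 1699 +1282 = 2981
set_airspeed(84.11): V ← 84.11 m/s
adjust_airspeed(-13.8): V ← 84.11 -13.8 = 70.31 m/s
final state: V = 70.31 m/s, rpm = 2981 → n = rpm/60 = 49.683333 rev/s
J = V / (n·D) = 70.31 / (49.683333 × 2.359) = 0.599899
regime bands: climb J<0.3340 | cruise [0.3340, 0.6681) | windmill J≥0.6681
J = 0.5999 → cruise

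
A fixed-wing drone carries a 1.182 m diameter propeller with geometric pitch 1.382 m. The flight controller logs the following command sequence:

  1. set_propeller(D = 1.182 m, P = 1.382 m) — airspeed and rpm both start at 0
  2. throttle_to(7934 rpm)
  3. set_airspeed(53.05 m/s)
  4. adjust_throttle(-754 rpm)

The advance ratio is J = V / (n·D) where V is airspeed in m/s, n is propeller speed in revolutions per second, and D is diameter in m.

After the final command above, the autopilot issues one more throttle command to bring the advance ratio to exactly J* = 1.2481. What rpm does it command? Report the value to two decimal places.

set_propeller: D = 1.182 m, P = 1.382 m (p = P/D = 1.169205); state ← (V=0, rpm=0)
throttle_to(7934): rpm ← 7934
set_airspeed(53.05): V ← 53.05 m/s
adjust_throttle(-754): rpm ← 7934 -754 = 7180
final state: V = 53.05 m/s, rpm = 7180 → n = rpm/60 = 119.666667 rev/s
target J* = 1.2481; solve J* = V/(n·D) for n: n = V/(J*·D) = 53.05/(1.2481 × 1.182) = 35.959904 rev/s
rpm = 60·n = 2157.594264

rpm = 2157.59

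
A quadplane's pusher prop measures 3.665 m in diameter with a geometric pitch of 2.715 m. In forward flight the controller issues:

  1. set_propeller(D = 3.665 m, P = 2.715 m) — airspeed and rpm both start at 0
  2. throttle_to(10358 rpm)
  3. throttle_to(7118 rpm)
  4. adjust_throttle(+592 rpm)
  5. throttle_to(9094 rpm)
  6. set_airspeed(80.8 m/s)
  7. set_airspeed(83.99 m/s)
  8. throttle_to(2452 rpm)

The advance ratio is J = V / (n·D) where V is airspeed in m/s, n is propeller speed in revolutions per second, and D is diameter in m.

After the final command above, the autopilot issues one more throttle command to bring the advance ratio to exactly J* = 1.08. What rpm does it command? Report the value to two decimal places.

rpm = 1273.15

set_propeller: D = 3.665 m, P = 2.715 m (p = P/D = 0.740791); state ← (V=0, rpm=0)
throttle_to(10358): rpm ← 10358
throttle_to(7118): rpm ← 7118
adjust_throttle(+592): rpm ← 7118 +592 = 7710
throttle_to(9094): rpm ← 9094
set_airspeed(80.8): V ← 80.8 m/s
set_airspeed(83.99): V ← 83.99 m/s
throttle_to(2452): rpm ← 2452
final state: V = 83.99 m/s, rpm = 2452 → n = rpm/60 = 40.866667 rev/s
target J* = 1.08; solve J* = V/(n·D) for n: n = V/(J*·D) = 83.99/(1.08 × 3.665) = 21.219241 rev/s
rpm = 60·n = 1273.154464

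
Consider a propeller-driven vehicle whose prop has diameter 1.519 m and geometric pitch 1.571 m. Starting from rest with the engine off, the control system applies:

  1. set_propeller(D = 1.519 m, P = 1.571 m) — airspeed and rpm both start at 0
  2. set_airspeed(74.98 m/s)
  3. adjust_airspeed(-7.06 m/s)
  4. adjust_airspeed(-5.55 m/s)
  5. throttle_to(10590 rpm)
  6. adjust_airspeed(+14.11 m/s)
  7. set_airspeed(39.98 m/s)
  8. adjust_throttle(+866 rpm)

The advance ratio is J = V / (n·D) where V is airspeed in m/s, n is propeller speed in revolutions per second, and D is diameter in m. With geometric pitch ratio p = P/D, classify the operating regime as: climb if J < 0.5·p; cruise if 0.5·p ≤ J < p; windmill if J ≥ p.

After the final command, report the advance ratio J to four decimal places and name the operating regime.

set_propeller: D = 1.519 m, P = 1.571 m (p = P/D = 1.034233); state ← (V=0, rpm=0)
set_airspeed(74.98): V ← 74.98 m/s
adjust_airspeed(-7.06): V ← 74.98 -7.06 = 67.92 m/s
adjust_airspeed(-5.55): V ← 67.92 -5.55 = 62.37 m/s
throttle_to(10590): rpm ← 10590
adjust_airspeed(+14.11): V ← 62.37 +14.11 = 76.48 m/s
set_airspeed(39.98): V ← 39.98 m/s
adjust_throttle(+866): rpm ← 10590 +866 = 11456
final state: V = 39.98 m/s, rpm = 11456 → n = rpm/60 = 190.933333 rev/s
J = V / (n·D) = 39.98 / (190.933333 × 1.519) = 0.137849
regime bands: climb J<0.5171 | cruise [0.5171, 1.0342) | windmill J≥1.0342
J = 0.1378 → climb

J = 0.1378, regime = climb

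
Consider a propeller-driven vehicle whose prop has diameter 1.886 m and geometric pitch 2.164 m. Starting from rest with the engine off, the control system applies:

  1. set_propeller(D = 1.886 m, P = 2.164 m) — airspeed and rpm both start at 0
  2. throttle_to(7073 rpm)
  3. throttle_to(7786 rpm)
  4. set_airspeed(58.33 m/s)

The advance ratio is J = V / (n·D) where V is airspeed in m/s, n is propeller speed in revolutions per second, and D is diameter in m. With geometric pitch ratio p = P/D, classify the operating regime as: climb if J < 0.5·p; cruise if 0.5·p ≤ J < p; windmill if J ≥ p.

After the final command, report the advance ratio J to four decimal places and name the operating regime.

J = 0.2383, regime = climb

set_propeller: D = 1.886 m, P = 2.164 m (p = P/D = 1.147402); state ← (V=0, rpm=0)
throttle_to(7073): rpm ← 7073
throttle_to(7786): rpm ← 7786
set_airspeed(58.33): V ← 58.33 m/s
final state: V = 58.33 m/s, rpm = 7786 → n = rpm/60 = 129.766667 rev/s
J = V / (n·D) = 58.33 / (129.766667 × 1.886) = 0.238335
regime bands: climb J<0.5737 | cruise [0.5737, 1.1474) | windmill J≥1.1474
J = 0.2383 → climb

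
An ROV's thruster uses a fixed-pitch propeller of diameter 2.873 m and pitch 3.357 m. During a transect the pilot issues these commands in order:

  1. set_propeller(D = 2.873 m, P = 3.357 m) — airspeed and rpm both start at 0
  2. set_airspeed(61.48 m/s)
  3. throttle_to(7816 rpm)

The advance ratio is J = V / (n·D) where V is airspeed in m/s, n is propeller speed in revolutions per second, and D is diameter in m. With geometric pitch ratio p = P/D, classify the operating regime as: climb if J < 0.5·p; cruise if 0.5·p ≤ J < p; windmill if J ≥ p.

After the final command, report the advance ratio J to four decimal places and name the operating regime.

J = 0.1643, regime = climb

set_propeller: D = 2.873 m, P = 3.357 m (p = P/D = 1.168465); state ← (V=0, rpm=0)
set_airspeed(61.48): V ← 61.48 m/s
throttle_to(7816): rpm ← 7816
final state: V = 61.48 m/s, rpm = 7816 → n = rpm/60 = 130.266667 rev/s
J = V / (n·D) = 61.48 / (130.266667 × 2.873) = 0.164273
regime bands: climb J<0.5842 | cruise [0.5842, 1.1685) | windmill J≥1.1685
J = 0.1643 → climb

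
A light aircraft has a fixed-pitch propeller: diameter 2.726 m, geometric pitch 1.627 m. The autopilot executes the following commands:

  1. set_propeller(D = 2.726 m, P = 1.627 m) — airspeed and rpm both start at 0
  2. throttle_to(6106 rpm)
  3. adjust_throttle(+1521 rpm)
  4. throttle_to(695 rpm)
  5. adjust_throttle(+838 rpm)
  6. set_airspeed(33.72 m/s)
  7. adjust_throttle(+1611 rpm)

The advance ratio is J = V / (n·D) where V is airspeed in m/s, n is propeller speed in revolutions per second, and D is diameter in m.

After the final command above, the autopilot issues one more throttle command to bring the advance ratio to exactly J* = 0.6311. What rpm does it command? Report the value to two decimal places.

rpm = 1176.02

set_propeller: D = 2.726 m, P = 1.627 m (p = P/D = 0.596845); state ← (V=0, rpm=0)
throttle_to(6106): rpm ← 6106
adjust_throttle(+1521): rpm ← 6106 +1521 = 7627
throttle_to(695): rpm ← 695
adjust_throttle(+838): rpm ← 695 +838 = 1533
set_airspeed(33.72): V ← 33.72 m/s
adjust_throttle(+1611): rpm ← 1533 +1611 = 3144
final state: V = 33.72 m/s, rpm = 3144 → n = rpm/60 = 52.400000 rev/s
target J* = 0.6311; solve J* = V/(n·D) for n: n = V/(J*·D) = 33.72/(0.6311 × 2.726) = 19.600337 rev/s
rpm = 60·n = 1176.020209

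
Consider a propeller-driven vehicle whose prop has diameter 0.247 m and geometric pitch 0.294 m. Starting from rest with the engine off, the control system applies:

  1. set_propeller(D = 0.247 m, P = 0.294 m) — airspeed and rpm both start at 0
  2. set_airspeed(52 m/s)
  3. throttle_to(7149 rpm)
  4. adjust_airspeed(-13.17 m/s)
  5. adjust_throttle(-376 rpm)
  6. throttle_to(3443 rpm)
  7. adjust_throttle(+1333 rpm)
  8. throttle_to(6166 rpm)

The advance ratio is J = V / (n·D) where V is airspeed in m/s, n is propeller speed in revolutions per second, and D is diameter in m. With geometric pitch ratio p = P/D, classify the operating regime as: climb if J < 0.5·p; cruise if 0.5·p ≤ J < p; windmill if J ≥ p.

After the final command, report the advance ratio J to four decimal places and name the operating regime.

set_propeller: D = 0.247 m, P = 0.294 m (p = P/D = 1.190283); state ← (V=0, rpm=0)
set_airspeed(52): V ← 52 m/s
throttle_to(7149): rpm ← 7149
adjust_airspeed(-13.17): V ← 52 -13.17 = 38.83 m/s
adjust_throttle(-376): rpm ← 7149 -376 = 6773
throttle_to(3443): rpm ← 3443
adjust_throttle(+1333): rpm ← 3443 +1333 = 4776
throttle_to(6166): rpm ← 6166
final state: V = 38.83 m/s, rpm = 6166 → n = rpm/60 = 102.766667 rev/s
J = V / (n·D) = 38.83 / (102.766667 × 0.247) = 1.529742
regime bands: climb J<0.5951 | cruise [0.5951, 1.1903) | windmill J≥1.1903
J = 1.5297 → windmill

J = 1.5297, regime = windmill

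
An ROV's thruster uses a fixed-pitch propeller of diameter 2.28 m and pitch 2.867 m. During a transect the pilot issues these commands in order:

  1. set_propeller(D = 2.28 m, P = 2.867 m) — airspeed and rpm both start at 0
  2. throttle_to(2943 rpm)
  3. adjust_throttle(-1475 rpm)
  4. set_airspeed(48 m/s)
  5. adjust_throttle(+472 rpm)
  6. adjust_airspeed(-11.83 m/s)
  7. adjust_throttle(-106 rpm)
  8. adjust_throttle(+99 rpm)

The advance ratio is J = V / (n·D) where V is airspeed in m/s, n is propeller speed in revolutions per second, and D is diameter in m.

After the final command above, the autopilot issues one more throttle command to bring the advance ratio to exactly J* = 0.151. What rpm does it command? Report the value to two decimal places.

rpm = 6303.59

set_propeller: D = 2.28 m, P = 2.867 m (p = P/D = 1.257456); state ← (V=0, rpm=0)
throttle_to(2943): rpm ← 2943
adjust_throttle(-1475): rpm ← 2943 -1475 = 1468
set_airspeed(48): V ← 48 m/s
adjust_throttle(+472): rpm ← 1468 +472 = 1940
adjust_airspeed(-11.83): V ← 48 -11.83 = 36.17 m/s
adjust_throttle(-106): rpm ← 1940 -106 = 1834
adjust_throttle(+99): rpm ← 1834 +99 = 1933
final state: V = 36.17 m/s, rpm = 1933 → n = rpm/60 = 32.216667 rev/s
target J* = 0.151; solve J* = V/(n·D) for n: n = V/(J*·D) = 36.17/(0.151 × 2.28) = 105.059835 rev/s
rpm = 60·n = 6303.590101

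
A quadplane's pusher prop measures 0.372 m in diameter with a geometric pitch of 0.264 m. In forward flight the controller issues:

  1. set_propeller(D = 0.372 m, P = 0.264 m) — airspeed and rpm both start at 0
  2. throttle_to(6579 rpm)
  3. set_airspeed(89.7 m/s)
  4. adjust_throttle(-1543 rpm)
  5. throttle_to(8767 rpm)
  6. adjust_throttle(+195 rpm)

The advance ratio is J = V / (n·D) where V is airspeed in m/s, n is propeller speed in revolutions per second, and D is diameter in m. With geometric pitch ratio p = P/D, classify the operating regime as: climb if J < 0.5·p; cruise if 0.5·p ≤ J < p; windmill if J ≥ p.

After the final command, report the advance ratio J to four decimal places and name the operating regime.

set_propeller: D = 0.372 m, P = 0.264 m (p = P/D = 0.709677); state ← (V=0, rpm=0)
throttle_to(6579): rpm ← 6579
set_airspeed(89.7): V ← 89.7 m/s
adjust_throttle(-1543): rpm ← 6579 -1543 = 5036
throttle_to(8767): rpm ← 8767
adjust_throttle(+195): rpm ← 8767 +195 = 8962
final state: V = 89.7 m/s, rpm = 8962 → n = rpm/60 = 149.366667 rev/s
J = V / (n·D) = 89.7 / (149.366667 × 0.372) = 1.614343
regime bands: climb J<0.3548 | cruise [0.3548, 0.7097) | windmill J≥0.7097
J = 1.6143 → windmill

J = 1.6143, regime = windmill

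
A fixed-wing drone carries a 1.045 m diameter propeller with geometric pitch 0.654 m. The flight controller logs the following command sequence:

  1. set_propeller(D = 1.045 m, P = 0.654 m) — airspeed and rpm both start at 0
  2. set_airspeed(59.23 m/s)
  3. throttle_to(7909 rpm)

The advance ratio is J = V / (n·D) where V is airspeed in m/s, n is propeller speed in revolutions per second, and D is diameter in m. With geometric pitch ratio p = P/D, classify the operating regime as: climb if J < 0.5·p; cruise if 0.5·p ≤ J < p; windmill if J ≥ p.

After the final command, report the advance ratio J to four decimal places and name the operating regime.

J = 0.4300, regime = cruise

set_propeller: D = 1.045 m, P = 0.654 m (p = P/D = 0.625837); state ← (V=0, rpm=0)
set_airspeed(59.23): V ← 59.23 m/s
throttle_to(7909): rpm ← 7909
final state: V = 59.23 m/s, rpm = 7909 → n = rpm/60 = 131.816667 rev/s
J = V / (n·D) = 59.23 / (131.816667 × 1.045) = 0.429987
regime bands: climb J<0.3129 | cruise [0.3129, 0.6258) | windmill J≥0.6258
J = 0.4300 → cruise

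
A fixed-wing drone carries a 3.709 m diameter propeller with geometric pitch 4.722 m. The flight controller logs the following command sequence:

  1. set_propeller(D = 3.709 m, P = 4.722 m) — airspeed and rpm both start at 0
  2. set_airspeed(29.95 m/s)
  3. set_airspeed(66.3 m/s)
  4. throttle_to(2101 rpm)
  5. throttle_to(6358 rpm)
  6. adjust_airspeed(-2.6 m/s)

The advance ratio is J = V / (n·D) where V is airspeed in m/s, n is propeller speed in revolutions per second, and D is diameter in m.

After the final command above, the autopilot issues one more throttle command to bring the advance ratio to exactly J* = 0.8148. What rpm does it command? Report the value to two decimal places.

set_propeller: D = 3.709 m, P = 4.722 m (p = P/D = 1.273119); state ← (V=0, rpm=0)
set_airspeed(29.95): V ← 29.95 m/s
set_airspeed(66.3): V ← 66.3 m/s
throttle_to(2101): rpm ← 2101
throttle_to(6358): rpm ← 6358
adjust_airspeed(-2.6): V ← 66.3 -2.6 = 63.7 m/s
final state: V = 63.7 m/s, rpm = 6358 → n = rpm/60 = 105.966667 rev/s
target J* = 0.8148; solve J* = V/(n·D) for n: n = V/(J*·D) = 63.7/(0.8148 × 3.709) = 21.078106 rev/s
rpm = 60·n = 1264.686344

rpm = 1264.69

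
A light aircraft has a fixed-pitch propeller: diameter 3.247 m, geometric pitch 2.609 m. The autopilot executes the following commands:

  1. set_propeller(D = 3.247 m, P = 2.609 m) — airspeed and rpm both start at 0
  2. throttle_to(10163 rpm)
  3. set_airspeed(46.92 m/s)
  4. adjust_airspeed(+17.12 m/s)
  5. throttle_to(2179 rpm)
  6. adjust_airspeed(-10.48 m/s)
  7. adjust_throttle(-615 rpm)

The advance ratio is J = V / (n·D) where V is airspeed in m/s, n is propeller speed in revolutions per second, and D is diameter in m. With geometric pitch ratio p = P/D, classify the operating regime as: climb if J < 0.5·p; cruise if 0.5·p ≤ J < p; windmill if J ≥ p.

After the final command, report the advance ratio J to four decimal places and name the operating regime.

set_propeller: D = 3.247 m, P = 2.609 m (p = P/D = 0.803511); state ← (V=0, rpm=0)
throttle_to(10163): rpm ← 10163
set_airspeed(46.92): V ← 46.92 m/s
adjust_airspeed(+17.12): V ← 46.92 +17.12 = 64.04 m/s
throttle_to(2179): rpm ← 2179
adjust_airspeed(-10.48): V ← 64.04 -10.48 = 53.56 m/s
adjust_throttle(-615): rpm ← 2179 -615 = 1564
final state: V = 53.56 m/s, rpm = 1564 → n = rpm/60 = 26.066667 rev/s
J = V / (n·D) = 53.56 / (26.066667 × 3.247) = 0.632809
regime bands: climb J<0.4018 | cruise [0.4018, 0.8035) | windmill J≥0.8035
J = 0.6328 → cruise

J = 0.6328, regime = cruise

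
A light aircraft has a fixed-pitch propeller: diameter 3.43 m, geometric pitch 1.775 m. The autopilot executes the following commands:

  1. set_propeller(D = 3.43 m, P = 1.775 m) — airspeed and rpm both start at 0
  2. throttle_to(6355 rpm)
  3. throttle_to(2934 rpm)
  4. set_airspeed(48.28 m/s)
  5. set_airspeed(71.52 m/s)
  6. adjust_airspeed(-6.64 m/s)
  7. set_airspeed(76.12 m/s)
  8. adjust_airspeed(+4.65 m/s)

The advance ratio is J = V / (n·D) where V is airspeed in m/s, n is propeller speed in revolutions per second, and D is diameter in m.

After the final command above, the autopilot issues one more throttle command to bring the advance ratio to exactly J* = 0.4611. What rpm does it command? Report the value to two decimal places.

set_propeller: D = 3.43 m, P = 1.775 m (p = P/D = 0.517493); state ← (V=0, rpm=0)
throttle_to(6355): rpm ← 6355
throttle_to(2934): rpm ← 2934
set_airspeed(48.28): V ← 48.28 m/s
set_airspeed(71.52): V ← 71.52 m/s
adjust_airspeed(-6.64): V ← 71.52 -6.64 = 64.88 m/s
set_airspeed(76.12): V ← 76.12 m/s
adjust_airspeed(+4.65): V ← 76.12 +4.65 = 80.77 m/s
final state: V = 80.77 m/s, rpm = 2934 → n = rpm/60 = 48.900000 rev/s
target J* = 0.4611; solve J* = V/(n·D) for n: n = V/(J*·D) = 80.77/(0.4611 × 3.43) = 51.069410 rev/s
rpm = 60·n = 3064.164601

rpm = 3064.16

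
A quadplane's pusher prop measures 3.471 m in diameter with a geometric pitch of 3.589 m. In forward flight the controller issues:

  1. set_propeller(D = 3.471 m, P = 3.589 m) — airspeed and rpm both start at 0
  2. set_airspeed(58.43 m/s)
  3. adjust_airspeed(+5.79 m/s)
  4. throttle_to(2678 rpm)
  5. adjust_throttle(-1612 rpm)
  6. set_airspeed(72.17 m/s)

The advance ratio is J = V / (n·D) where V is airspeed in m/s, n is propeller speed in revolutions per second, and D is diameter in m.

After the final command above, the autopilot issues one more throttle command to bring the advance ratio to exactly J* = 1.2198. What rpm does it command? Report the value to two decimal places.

rpm = 1022.74

set_propeller: D = 3.471 m, P = 3.589 m (p = P/D = 1.033996); state ← (V=0, rpm=0)
set_airspeed(58.43): V ← 58.43 m/s
adjust_airspeed(+5.79): V ← 58.43 +5.79 = 64.22 m/s
throttle_to(2678): rpm ← 2678
adjust_throttle(-1612): rpm ← 2678 -1612 = 1066
set_airspeed(72.17): V ← 72.17 m/s
final state: V = 72.17 m/s, rpm = 1066 → n = rpm/60 = 17.766667 rev/s
target J* = 1.2198; solve J* = V/(n·D) for n: n = V/(J*·D) = 72.17/(1.2198 × 3.471) = 17.045646 rev/s
rpm = 60·n = 1022.738755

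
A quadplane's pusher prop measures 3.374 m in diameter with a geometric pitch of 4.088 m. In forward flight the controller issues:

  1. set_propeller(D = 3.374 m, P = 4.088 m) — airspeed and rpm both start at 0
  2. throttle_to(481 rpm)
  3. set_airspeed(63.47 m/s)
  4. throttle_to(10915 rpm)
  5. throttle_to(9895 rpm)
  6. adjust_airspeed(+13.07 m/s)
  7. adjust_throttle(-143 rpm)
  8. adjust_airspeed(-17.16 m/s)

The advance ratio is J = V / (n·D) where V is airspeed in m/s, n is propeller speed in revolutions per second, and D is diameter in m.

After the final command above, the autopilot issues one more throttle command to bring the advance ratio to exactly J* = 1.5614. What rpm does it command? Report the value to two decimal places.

set_propeller: D = 3.374 m, P = 4.088 m (p = P/D = 1.211618); state ← (V=0, rpm=0)
throttle_to(481): rpm ← 481
set_airspeed(63.47): V ← 63.47 m/s
throttle_to(10915): rpm ← 10915
throttle_to(9895): rpm ← 9895
adjust_airspeed(+13.07): V ← 63.47 +13.07 = 76.54 m/s
adjust_throttle(-143): rpm ← 9895 -143 = 9752
adjust_airspeed(-17.16): V ← 76.54 -17.16 = 59.38 m/s
final state: V = 59.38 m/s, rpm = 9752 → n = rpm/60 = 162.533333 rev/s
target J* = 1.5614; solve J* = V/(n·D) for n: n = V/(J*·D) = 59.38/(1.5614 × 3.374) = 11.271480 rev/s
rpm = 60·n = 676.288793

rpm = 676.29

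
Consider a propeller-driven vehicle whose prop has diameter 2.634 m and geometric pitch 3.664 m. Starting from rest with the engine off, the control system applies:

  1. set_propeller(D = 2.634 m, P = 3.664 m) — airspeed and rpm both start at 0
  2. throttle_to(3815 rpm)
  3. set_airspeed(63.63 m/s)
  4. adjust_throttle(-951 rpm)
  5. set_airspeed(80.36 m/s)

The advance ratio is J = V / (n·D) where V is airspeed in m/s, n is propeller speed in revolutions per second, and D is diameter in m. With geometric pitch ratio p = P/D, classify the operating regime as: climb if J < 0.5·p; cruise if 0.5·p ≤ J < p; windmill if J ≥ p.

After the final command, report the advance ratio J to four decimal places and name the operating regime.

J = 0.6391, regime = climb

set_propeller: D = 2.634 m, P = 3.664 m (p = P/D = 1.391040); state ← (V=0, rpm=0)
throttle_to(3815): rpm ← 3815
set_airspeed(63.63): V ← 63.63 m/s
adjust_throttle(-951): rpm ← 3815 -951 = 2864
set_airspeed(80.36): V ← 80.36 m/s
final state: V = 80.36 m/s, rpm = 2864 → n = rpm/60 = 47.733333 rev/s
J = V / (n·D) = 80.36 / (47.733333 × 2.634) = 0.639149
regime bands: climb J<0.6955 | cruise [0.6955, 1.3910) | windmill J≥1.3910
J = 0.6391 → climb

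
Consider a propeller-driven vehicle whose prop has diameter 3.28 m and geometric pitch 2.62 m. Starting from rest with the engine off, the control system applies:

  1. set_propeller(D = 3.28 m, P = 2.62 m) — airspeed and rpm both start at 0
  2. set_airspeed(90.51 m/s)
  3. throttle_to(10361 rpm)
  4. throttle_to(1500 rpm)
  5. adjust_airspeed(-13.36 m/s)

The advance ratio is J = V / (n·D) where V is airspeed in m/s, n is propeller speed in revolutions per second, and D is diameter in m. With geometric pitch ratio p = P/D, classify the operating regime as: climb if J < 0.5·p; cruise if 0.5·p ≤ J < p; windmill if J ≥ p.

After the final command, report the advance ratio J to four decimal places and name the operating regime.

set_propeller: D = 3.28 m, P = 2.62 m (p = P/D = 0.798780); state ← (V=0, rpm=0)
set_airspeed(90.51): V ← 90.51 m/s
throttle_to(10361): rpm ← 10361
throttle_to(1500): rpm ← 1500
adjust_airspeed(-13.36): V ← 90.51 -13.36 = 77.15 m/s
final state: V = 77.15 m/s, rpm = 1500 → n = rpm/60 = 25.000000 rev/s
J = V / (n·D) = 77.15 / (25.000000 × 3.28) = 0.940854
regime bands: climb J<0.3994 | cruise [0.3994, 0.7988) | windmill J≥0.7988
J = 0.9409 → windmill

J = 0.9409, regime = windmill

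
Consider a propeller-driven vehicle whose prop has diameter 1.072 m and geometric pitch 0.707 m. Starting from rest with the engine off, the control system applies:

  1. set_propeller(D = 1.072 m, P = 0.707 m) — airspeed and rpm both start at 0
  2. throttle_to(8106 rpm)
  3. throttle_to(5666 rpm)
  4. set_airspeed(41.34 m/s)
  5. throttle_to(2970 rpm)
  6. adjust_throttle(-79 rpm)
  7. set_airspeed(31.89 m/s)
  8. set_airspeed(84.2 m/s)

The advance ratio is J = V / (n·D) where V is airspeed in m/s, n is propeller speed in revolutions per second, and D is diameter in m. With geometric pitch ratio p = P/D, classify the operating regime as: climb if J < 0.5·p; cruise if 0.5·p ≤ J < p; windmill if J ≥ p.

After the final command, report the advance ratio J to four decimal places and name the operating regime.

set_propeller: D = 1.072 m, P = 0.707 m (p = P/D = 0.659515); state ← (V=0, rpm=0)
throttle_to(8106): rpm ← 8106
throttle_to(5666): rpm ← 5666
set_airspeed(41.34): V ← 41.34 m/s
throttle_to(2970): rpm ← 2970
adjust_throttle(-79): rpm ← 2970 -79 = 2891
set_airspeed(31.89): V ← 31.89 m/s
set_airspeed(84.2): V ← 84.2 m/s
final state: V = 84.2 m/s, rpm = 2891 → n = rpm/60 = 48.183333 rev/s
J = V / (n·D) = 84.2 / (48.183333 × 1.072) = 1.630123
regime bands: climb J<0.3298 | cruise [0.3298, 0.6595) | windmill J≥0.6595
J = 1.6301 → windmill

J = 1.6301, regime = windmill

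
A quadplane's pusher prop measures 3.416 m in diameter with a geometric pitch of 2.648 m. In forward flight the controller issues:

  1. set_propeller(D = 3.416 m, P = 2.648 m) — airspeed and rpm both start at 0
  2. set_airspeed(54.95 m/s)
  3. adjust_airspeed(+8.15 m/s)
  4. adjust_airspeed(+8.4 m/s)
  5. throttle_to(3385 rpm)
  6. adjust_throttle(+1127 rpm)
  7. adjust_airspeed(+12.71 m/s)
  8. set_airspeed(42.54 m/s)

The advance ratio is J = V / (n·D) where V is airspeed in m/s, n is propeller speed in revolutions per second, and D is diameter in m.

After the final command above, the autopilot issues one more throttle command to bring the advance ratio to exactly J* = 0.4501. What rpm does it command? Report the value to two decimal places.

set_propeller: D = 3.416 m, P = 2.648 m (p = P/D = 0.775176); state ← (V=0, rpm=0)
set_airspeed(54.95): V ← 54.95 m/s
adjust_airspeed(+8.15): V ← 54.95 +8.15 = 63.1 m/s
adjust_airspeed(+8.4): V ← 63.1 +8.4 = 71.5 m/s
throttle_to(3385): rpm ← 3385
adjust_throttle(+1127): rpm ← 3385 +1127 = 4512
adjust_airspeed(+12.71): V ← 71.5 +12.71 = 84.21 m/s
set_airspeed(42.54): V ← 42.54 m/s
final state: V = 42.54 m/s, rpm = 4512 → n = rpm/60 = 75.200000 rev/s
target J* = 0.4501; solve J* = V/(n·D) for n: n = V/(J*·D) = 42.54/(0.4501 × 3.416) = 27.667544 rev/s
rpm = 60·n = 1660.052645

rpm = 1660.05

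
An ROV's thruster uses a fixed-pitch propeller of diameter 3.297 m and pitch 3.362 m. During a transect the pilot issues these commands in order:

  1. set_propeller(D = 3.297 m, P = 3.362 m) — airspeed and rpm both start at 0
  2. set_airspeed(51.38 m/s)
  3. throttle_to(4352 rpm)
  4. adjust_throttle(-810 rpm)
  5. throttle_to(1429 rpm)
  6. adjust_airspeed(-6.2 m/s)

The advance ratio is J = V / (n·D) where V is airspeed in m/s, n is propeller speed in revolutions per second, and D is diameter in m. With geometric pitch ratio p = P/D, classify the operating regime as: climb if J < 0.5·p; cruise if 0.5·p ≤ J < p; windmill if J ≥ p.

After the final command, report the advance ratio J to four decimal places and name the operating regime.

J = 0.5754, regime = cruise

set_propeller: D = 3.297 m, P = 3.362 m (p = P/D = 1.019715); state ← (V=0, rpm=0)
set_airspeed(51.38): V ← 51.38 m/s
throttle_to(4352): rpm ← 4352
adjust_throttle(-810): rpm ← 4352 -810 = 3542
throttle_to(1429): rpm ← 1429
adjust_airspeed(-6.2): V ← 51.38 -6.2 = 45.18 m/s
final state: V = 45.18 m/s, rpm = 1429 → n = rpm/60 = 23.816667 rev/s
J = V / (n·D) = 45.18 / (23.816667 × 3.297) = 0.575369
regime bands: climb J<0.5099 | cruise [0.5099, 1.0197) | windmill J≥1.0197
J = 0.5754 → cruise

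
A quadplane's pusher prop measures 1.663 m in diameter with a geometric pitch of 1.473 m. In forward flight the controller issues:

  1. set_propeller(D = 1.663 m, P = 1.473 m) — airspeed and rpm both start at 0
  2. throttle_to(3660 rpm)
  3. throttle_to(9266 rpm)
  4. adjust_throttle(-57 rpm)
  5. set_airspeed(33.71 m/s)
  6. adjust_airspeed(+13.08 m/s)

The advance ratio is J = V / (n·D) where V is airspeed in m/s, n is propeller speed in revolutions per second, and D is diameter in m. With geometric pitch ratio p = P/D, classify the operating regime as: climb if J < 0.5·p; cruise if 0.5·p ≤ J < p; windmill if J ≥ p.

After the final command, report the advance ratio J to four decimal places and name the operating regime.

set_propeller: D = 1.663 m, P = 1.473 m (p = P/D = 0.885749); state ← (V=0, rpm=0)
throttle_to(3660): rpm ← 3660
throttle_to(9266): rpm ← 9266
adjust_throttle(-57): rpm ← 9266 -57 = 9209
set_airspeed(33.71): V ← 33.71 m/s
adjust_airspeed(+13.08): V ← 33.71 +13.08 = 46.79 m/s
final state: V = 46.79 m/s, rpm = 9209 → n = rpm/60 = 153.483333 rev/s
J = V / (n·D) = 46.79 / (153.483333 × 1.663) = 0.183316
regime bands: climb J<0.4429 | cruise [0.4429, 0.8857) | windmill J≥0.8857
J = 0.1833 → climb

J = 0.1833, regime = climb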